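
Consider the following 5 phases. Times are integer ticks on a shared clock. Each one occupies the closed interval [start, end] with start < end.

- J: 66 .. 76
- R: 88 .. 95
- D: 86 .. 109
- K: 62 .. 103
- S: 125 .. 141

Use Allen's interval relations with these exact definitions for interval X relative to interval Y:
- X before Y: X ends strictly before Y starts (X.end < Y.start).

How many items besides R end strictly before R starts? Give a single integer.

1

Target R = [88, 95].
D [86, 109] → contains → no.
J [66, 76] → before → counts.
K [62, 103] → contains → no.
S [125, 141] → after → no.
Total: 1.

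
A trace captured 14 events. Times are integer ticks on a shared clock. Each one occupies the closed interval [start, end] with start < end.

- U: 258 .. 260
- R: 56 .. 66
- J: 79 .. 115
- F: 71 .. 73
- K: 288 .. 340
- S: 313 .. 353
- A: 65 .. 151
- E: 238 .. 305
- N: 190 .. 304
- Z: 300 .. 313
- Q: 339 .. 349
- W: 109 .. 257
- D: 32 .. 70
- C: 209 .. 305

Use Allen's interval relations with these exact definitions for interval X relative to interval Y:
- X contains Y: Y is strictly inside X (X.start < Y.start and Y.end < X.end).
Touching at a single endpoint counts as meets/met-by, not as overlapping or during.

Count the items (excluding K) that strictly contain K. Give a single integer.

0

Target K = [288, 340].
A [65, 151] → before → no.
C [209, 305] → overlaps → no.
D [32, 70] → before → no.
E [238, 305] → overlaps → no.
F [71, 73] → before → no.
J [79, 115] → before → no.
N [190, 304] → overlaps → no.
Q [339, 349] → overlapped-by → no.
R [56, 66] → before → no.
S [313, 353] → overlapped-by → no.
U [258, 260] → before → no.
W [109, 257] → before → no.
Z [300, 313] → during → no.
Total: 0.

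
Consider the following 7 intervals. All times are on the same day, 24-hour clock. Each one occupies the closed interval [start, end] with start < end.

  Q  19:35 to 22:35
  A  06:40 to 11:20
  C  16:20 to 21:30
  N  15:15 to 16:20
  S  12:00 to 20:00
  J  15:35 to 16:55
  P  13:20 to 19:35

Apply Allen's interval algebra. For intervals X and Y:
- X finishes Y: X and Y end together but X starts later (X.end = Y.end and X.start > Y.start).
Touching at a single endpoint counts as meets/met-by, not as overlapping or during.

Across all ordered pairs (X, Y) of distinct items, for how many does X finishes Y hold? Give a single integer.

Checking all 42 ordered pairs for relation 'finishes'; matching pairs in alphabetical order:
No pair satisfies it.
Count: 0.

0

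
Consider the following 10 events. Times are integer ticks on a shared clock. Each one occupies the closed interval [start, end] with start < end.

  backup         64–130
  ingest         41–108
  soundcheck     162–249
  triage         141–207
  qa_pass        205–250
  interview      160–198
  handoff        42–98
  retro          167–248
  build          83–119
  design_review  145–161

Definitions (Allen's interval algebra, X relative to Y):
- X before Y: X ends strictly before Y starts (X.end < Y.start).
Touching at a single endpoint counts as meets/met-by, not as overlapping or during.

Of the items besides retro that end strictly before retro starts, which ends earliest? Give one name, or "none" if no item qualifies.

handoff

Target retro = [167, 248].
backup [64, 130] → before → candidate.
build [83, 119] → before → candidate.
design_review [145, 161] → before → candidate.
handoff [42, 98] → before → candidate.
ingest [41, 108] → before → candidate.
interview [160, 198] → overlaps → excluded.
qa_pass [205, 250] → overlapped-by → excluded.
soundcheck [162, 249] → contains → excluded.
triage [141, 207] → overlaps → excluded.
Among candidates, earliest end is 98 → handoff.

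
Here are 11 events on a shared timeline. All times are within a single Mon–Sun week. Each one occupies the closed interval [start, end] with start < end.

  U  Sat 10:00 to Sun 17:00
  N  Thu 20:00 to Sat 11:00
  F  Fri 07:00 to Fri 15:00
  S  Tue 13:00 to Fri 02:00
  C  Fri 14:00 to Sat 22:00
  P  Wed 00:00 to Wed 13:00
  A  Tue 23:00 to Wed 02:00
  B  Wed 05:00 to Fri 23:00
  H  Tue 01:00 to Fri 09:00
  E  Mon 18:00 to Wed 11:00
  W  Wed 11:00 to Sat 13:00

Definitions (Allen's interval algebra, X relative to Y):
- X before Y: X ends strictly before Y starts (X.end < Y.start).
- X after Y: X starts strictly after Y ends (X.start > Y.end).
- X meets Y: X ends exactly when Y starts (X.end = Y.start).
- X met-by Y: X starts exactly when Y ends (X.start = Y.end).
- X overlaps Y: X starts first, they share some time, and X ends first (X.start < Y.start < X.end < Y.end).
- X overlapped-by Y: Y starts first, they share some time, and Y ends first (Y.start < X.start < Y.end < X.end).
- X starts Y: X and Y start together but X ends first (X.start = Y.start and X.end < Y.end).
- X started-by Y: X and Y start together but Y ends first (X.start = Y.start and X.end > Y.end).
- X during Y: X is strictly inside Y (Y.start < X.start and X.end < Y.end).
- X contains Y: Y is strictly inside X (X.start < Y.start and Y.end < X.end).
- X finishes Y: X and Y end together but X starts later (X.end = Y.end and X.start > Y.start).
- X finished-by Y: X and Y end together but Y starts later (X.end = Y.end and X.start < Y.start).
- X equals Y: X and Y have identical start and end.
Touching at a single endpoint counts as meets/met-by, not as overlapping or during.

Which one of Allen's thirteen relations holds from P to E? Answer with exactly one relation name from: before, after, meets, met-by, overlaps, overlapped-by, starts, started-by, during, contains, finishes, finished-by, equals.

P = [Wed 00:00, Wed 13:00]; E = [Mon 18:00, Wed 11:00].
Compare endpoints: P.start > E.start, P.start < E.end, P.end > E.start, P.end > E.end.
That pattern is 'overlapped-by'.

overlapped-by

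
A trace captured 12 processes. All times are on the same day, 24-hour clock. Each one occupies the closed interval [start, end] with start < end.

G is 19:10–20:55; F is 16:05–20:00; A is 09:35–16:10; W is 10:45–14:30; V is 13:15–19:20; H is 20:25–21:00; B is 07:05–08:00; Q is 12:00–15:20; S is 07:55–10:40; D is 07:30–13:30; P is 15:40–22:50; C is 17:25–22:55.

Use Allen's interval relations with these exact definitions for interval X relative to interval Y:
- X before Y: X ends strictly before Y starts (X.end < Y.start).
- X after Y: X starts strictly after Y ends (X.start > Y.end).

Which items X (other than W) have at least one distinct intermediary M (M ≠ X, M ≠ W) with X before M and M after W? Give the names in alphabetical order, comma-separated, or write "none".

Target W = [10:45, 14:30].
Intermediaries M with M after W: C, F, G, H, P.
Via C — items with X before C: A, B, D, Q, S.
Via F — items with X before F: B, D, Q, S.
Via G — items with X before G: A, B, D, Q, S.
Via H — items with X before H: A, B, D, F, Q, S, V.
Via P — items with X before P: B, D, Q, S.
Union: A, B, D, F, Q, S, V.

A, B, D, F, Q, S, V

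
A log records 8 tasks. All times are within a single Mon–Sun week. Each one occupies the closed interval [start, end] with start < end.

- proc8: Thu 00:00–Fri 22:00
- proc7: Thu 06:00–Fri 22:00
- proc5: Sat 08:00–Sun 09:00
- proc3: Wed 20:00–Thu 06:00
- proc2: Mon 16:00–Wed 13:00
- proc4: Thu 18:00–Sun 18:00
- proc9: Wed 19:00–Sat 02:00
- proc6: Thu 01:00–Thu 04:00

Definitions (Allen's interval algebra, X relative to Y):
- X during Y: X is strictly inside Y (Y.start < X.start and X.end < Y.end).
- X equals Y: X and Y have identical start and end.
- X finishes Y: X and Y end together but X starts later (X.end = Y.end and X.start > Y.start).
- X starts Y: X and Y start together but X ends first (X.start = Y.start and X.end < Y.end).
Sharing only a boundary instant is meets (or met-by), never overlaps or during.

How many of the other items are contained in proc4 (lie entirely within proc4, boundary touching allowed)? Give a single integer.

Target proc4 = [Thu 18:00, Sun 18:00].
proc2 [Mon 16:00, Wed 13:00] → before → no.
proc3 [Wed 20:00, Thu 06:00] → before → no.
proc5 [Sat 08:00, Sun 09:00] → during → counts.
proc6 [Thu 01:00, Thu 04:00] → before → no.
proc7 [Thu 06:00, Fri 22:00] → overlaps → no.
proc8 [Thu 00:00, Fri 22:00] → overlaps → no.
proc9 [Wed 19:00, Sat 02:00] → overlaps → no.
Total: 1.

1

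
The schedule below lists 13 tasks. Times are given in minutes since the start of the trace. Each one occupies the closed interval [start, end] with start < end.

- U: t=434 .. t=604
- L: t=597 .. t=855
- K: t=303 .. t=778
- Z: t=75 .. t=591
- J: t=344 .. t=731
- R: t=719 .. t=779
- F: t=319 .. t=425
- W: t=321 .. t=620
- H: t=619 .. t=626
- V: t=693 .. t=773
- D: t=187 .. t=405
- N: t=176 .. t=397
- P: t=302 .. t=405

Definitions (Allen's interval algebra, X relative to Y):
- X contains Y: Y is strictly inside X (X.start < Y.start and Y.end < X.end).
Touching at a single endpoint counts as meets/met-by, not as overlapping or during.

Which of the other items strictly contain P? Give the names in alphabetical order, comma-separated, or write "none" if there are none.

Target P = [t=302, t=405].
D [t=187, t=405] → finished-by → no.
F [t=319, t=425] → overlapped-by → no.
H [t=619, t=626] → after → no.
J [t=344, t=731] → overlapped-by → no.
K [t=303, t=778] → overlapped-by → no.
L [t=597, t=855] → after → no.
N [t=176, t=397] → overlaps → no.
R [t=719, t=779] → after → no.
U [t=434, t=604] → after → no.
V [t=693, t=773] → after → no.
W [t=321, t=620] → overlapped-by → no.
Z [t=75, t=591] → contains → yes.
Result: Z.

Z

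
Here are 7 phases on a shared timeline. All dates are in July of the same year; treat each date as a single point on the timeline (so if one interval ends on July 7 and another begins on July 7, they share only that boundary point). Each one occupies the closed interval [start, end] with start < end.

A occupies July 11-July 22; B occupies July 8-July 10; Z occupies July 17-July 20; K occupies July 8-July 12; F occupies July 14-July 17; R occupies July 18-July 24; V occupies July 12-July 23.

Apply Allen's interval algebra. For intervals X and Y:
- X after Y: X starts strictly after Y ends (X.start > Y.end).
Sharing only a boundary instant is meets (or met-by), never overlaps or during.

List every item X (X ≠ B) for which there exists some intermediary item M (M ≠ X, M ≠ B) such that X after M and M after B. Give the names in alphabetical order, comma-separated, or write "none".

R

Target B = [July 8, July 10].
Intermediaries M with M after B: A, F, R, V, Z.
Via A — items with X after A: none.
Via F — items with X after F: R.
Via R — items with X after R: none.
Via V — items with X after V: none.
Via Z — items with X after Z: none.
Union: R.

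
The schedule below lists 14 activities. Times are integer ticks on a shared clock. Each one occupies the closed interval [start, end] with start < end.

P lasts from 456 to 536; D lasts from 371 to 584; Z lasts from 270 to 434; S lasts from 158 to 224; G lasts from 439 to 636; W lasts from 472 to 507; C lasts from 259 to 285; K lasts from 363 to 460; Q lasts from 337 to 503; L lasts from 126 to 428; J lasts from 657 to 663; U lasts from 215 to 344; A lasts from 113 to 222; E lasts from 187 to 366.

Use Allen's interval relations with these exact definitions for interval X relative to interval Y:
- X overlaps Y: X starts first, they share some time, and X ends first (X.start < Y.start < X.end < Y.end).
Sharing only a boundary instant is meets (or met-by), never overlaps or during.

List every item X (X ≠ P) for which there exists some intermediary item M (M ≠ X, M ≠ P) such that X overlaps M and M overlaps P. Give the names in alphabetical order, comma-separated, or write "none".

Target P = [456, 536].
Intermediaries M with M overlaps P: K, Q.
Via K — items with X overlaps K: E, L, Z.
Via Q — items with X overlaps Q: E, L, U, Z.
Union: E, L, U, Z.

E, L, U, Z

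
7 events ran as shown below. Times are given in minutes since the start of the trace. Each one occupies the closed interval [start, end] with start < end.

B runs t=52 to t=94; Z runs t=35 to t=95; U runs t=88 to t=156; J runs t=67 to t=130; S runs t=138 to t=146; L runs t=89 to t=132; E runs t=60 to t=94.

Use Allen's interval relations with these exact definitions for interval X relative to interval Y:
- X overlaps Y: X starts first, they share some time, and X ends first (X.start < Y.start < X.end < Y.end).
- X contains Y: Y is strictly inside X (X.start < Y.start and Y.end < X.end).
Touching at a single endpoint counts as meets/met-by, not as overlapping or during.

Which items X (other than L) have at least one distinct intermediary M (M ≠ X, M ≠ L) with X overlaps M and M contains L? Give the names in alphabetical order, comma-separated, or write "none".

B, E, J, Z

Target L = [t=89, t=132].
Intermediaries M with M contains L: U.
Via U — items with X overlaps U: B, E, J, Z.
Union: B, E, J, Z.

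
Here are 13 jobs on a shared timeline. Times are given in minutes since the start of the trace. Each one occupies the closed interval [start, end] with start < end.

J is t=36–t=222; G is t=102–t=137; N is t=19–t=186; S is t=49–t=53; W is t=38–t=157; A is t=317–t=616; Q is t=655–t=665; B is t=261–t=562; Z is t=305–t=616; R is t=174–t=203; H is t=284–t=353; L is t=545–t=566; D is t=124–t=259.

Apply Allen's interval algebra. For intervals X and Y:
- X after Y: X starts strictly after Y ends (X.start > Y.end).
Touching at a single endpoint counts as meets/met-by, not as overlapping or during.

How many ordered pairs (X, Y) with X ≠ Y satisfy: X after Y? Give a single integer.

53

Checking all 156 ordered pairs for relation 'after'; matching pairs in alphabetical order:
(A, D): A after D ✓
(A, G): A after G ✓
(A, J): A after J ✓
(A, N): A after N ✓
(A, R): A after R ✓
(A, S): A after S ✓
(A, W): A after W ✓
(B, D): B after D ✓
(B, G): B after G ✓
(B, J): B after J ✓
(B, N): B after N ✓
(B, R): B after R ✓
(B, S): B after S ✓
(B, W): B after W ✓
(D, S): D after S ✓
(G, S): G after S ✓
(H, D): H after D ✓
(H, G): H after G ✓
(H, J): H after J ✓
(H, N): H after N ✓
(H, R): H after R ✓
(H, S): H after S ✓
(H, W): H after W ✓
(L, D): L after D ✓
... plus 29 further pairs not listed.
Count: 53.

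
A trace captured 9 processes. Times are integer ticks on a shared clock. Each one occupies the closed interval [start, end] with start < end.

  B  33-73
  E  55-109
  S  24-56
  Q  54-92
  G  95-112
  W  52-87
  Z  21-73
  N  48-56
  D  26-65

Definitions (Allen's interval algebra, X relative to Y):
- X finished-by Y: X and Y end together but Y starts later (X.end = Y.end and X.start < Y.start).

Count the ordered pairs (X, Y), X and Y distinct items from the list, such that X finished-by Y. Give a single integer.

Checking all 72 ordered pairs for relation 'finished-by'; matching pairs in alphabetical order:
(S, N): S finished-by N ✓
(Z, B): Z finished-by B ✓
Count: 2.

2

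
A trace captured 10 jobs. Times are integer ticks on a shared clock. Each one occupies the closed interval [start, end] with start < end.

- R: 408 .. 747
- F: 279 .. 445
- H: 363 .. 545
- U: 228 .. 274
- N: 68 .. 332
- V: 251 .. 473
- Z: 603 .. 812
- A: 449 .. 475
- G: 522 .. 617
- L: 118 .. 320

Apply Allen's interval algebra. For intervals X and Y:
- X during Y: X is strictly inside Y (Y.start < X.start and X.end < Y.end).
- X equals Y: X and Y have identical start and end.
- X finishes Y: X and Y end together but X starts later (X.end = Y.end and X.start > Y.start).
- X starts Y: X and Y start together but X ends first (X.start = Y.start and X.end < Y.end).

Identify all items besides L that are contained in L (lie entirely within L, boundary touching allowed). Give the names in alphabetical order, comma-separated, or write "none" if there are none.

Target L = [118, 320].
A [449, 475] → after → no.
F [279, 445] → overlapped-by → no.
G [522, 617] → after → no.
H [363, 545] → after → no.
N [68, 332] → contains → no.
R [408, 747] → after → no.
U [228, 274] → during → yes.
V [251, 473] → overlapped-by → no.
Z [603, 812] → after → no.
Result: U.

U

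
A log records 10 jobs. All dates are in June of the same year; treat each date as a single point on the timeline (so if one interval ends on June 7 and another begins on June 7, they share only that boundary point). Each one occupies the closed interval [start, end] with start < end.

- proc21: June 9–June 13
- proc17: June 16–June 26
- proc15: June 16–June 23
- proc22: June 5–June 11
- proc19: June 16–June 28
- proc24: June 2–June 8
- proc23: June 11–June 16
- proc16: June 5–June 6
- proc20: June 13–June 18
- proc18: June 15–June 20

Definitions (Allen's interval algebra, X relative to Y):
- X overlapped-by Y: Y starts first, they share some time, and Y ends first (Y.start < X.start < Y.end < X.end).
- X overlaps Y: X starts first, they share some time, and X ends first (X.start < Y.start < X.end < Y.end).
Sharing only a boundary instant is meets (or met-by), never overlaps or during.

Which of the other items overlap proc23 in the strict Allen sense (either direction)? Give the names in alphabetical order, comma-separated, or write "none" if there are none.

proc18, proc20, proc21

Target proc23 = [June 11, June 16].
proc15 [June 16, June 23] → met-by → no.
proc16 [June 5, June 6] → before → no.
proc17 [June 16, June 26] → met-by → no.
proc18 [June 15, June 20] → overlapped-by → yes.
proc19 [June 16, June 28] → met-by → no.
proc20 [June 13, June 18] → overlapped-by → yes.
proc21 [June 9, June 13] → overlaps → yes.
proc22 [June 5, June 11] → meets → no.
proc24 [June 2, June 8] → before → no.
Result: proc18, proc20, proc21.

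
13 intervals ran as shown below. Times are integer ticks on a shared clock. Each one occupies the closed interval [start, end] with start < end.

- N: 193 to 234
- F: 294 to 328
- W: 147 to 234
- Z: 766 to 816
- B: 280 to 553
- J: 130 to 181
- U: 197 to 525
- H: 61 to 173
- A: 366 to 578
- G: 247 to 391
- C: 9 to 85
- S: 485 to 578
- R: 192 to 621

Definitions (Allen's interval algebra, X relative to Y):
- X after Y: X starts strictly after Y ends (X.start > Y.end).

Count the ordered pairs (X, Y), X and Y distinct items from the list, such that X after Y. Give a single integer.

51

Checking all 156 ordered pairs for relation 'after'; matching pairs in alphabetical order:
(A, C): A after C ✓
(A, F): A after F ✓
(A, H): A after H ✓
(A, J): A after J ✓
(A, N): A after N ✓
(A, W): A after W ✓
(B, C): B after C ✓
(B, H): B after H ✓
(B, J): B after J ✓
(B, N): B after N ✓
(B, W): B after W ✓
(F, C): F after C ✓
(F, H): F after H ✓
(F, J): F after J ✓
(F, N): F after N ✓
(F, W): F after W ✓
(G, C): G after C ✓
(G, H): G after H ✓
(G, J): G after J ✓
(G, N): G after N ✓
(G, W): G after W ✓
(J, C): J after C ✓
(N, C): N after C ✓
(N, H): N after H ✓
... plus 27 further pairs not listed.
Count: 51.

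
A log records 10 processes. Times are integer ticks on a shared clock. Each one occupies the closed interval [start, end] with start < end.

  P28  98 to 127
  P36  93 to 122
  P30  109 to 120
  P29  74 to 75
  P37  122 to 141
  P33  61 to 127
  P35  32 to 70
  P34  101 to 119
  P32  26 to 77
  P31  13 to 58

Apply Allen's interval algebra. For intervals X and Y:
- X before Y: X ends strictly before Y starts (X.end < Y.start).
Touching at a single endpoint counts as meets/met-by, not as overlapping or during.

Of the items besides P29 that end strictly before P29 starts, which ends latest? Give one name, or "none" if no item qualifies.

Target P29 = [74, 75].
P28 [98, 127] → after → excluded.
P30 [109, 120] → after → excluded.
P31 [13, 58] → before → candidate.
P32 [26, 77] → contains → excluded.
P33 [61, 127] → contains → excluded.
P34 [101, 119] → after → excluded.
P35 [32, 70] → before → candidate.
P36 [93, 122] → after → excluded.
P37 [122, 141] → after → excluded.
Among candidates, latest end is 70 → P35.

P35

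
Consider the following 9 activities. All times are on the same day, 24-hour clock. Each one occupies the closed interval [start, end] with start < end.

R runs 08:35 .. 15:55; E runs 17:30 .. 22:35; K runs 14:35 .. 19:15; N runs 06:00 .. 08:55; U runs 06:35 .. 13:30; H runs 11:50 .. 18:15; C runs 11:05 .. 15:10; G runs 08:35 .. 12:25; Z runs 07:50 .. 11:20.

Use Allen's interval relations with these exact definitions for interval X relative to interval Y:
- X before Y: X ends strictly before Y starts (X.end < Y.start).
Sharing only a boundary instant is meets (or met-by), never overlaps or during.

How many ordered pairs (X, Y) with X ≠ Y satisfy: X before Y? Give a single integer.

13

Checking all 72 ordered pairs for relation 'before'; matching pairs in alphabetical order:
(C, E): C before E ✓
(G, E): G before E ✓
(G, K): G before K ✓
(N, C): N before C ✓
(N, E): N before E ✓
(N, H): N before H ✓
(N, K): N before K ✓
(R, E): R before E ✓
(U, E): U before E ✓
(U, K): U before K ✓
(Z, E): Z before E ✓
(Z, H): Z before H ✓
(Z, K): Z before K ✓
Count: 13.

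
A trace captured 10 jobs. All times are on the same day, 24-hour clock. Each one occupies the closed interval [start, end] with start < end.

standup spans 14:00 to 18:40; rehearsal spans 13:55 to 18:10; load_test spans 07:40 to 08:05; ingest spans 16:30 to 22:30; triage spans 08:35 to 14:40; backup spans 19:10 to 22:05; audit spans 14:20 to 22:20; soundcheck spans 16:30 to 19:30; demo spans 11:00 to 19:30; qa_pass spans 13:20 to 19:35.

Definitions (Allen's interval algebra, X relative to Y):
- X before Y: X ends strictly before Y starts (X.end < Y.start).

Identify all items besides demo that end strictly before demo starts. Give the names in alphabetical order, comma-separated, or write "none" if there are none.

load_test

Target demo = [11:00, 19:30].
audit [14:20, 22:20] → overlapped-by → no.
backup [19:10, 22:05] → overlapped-by → no.
ingest [16:30, 22:30] → overlapped-by → no.
load_test [07:40, 08:05] → before → yes.
qa_pass [13:20, 19:35] → overlapped-by → no.
rehearsal [13:55, 18:10] → during → no.
soundcheck [16:30, 19:30] → finishes → no.
standup [14:00, 18:40] → during → no.
triage [08:35, 14:40] → overlaps → no.
Result: load_test.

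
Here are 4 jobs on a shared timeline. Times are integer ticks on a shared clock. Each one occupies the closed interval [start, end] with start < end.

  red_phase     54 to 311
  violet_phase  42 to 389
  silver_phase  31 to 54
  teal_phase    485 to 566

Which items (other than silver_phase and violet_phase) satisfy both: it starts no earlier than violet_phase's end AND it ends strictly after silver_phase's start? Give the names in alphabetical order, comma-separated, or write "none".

Conditions: its start is no earlier than violet_phase's end (X.start >= 389) AND its end is strictly after silver_phase's start (X.end > 31).
red_phase: start 54 >= 389? ✗; end 311 > 31? ✓ → no.
teal_phase: start 485 >= 389? ✓; end 566 > 31? ✓ → yes.
Result: teal_phase.

teal_phase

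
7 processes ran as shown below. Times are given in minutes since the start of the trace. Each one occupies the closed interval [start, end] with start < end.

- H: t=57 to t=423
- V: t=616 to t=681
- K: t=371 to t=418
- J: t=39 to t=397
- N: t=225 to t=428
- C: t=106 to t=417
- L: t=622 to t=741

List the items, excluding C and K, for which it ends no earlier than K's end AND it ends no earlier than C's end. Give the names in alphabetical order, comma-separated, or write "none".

H, L, N, V

Conditions: its end is no earlier than K's end (X.end >= t=418) AND its end is no earlier than C's end (X.end >= t=417).
H: end t=423 >= t=418? ✓; end t=423 >= t=417? ✓ → yes.
J: end t=397 >= t=418? ✗; end t=397 >= t=417? ✗ → no.
L: end t=741 >= t=418? ✓; end t=741 >= t=417? ✓ → yes.
N: end t=428 >= t=418? ✓; end t=428 >= t=417? ✓ → yes.
V: end t=681 >= t=418? ✓; end t=681 >= t=417? ✓ → yes.
Result: H, L, N, V.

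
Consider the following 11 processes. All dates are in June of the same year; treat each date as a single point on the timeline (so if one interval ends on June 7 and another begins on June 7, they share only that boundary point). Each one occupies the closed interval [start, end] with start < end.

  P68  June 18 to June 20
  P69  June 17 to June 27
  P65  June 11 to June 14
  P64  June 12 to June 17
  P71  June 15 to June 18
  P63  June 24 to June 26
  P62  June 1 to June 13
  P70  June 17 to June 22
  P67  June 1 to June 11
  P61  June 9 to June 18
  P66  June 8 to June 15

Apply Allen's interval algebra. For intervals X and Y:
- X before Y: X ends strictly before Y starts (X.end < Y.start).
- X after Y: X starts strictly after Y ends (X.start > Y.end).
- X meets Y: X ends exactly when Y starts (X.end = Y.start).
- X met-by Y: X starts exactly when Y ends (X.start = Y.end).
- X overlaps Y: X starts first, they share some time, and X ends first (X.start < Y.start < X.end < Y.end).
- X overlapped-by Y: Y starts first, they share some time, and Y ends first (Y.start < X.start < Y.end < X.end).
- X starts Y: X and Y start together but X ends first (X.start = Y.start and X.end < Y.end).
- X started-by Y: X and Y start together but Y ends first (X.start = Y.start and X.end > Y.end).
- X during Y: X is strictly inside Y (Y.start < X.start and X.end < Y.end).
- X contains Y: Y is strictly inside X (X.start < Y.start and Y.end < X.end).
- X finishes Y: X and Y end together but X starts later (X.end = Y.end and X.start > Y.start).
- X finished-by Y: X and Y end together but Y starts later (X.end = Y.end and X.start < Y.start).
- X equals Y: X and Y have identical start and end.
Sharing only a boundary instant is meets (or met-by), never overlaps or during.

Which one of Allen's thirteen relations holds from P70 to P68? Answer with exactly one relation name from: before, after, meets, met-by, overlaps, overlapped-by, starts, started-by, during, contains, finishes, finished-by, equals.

P70 = [June 17, June 22]; P68 = [June 18, June 20].
Compare endpoints: P70.start < P68.start, P70.start < P68.end, P70.end > P68.start, P70.end > P68.end.
That pattern is 'contains'.

contains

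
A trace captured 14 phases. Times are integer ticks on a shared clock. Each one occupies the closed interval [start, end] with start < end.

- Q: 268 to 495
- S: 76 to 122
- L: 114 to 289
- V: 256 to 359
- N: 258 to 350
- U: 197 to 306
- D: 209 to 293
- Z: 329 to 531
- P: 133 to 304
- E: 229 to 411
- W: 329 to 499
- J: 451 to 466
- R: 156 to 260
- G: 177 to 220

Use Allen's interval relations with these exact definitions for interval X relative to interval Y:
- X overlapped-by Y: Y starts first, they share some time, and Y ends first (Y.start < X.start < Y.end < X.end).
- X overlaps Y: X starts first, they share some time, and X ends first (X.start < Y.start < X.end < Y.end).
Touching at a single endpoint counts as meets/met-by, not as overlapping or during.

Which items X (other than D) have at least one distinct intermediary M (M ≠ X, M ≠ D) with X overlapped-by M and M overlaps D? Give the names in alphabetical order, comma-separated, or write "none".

E, N, P, Q, U, V

Target D = [209, 293].
Intermediaries M with M overlaps D: G, L, R.
Via G — items with X overlapped-by G: U.
Via L — items with X overlapped-by L: E, N, P, Q, U, V.
Via R — items with X overlapped-by R: E, N, U, V.
Union: E, N, P, Q, U, V.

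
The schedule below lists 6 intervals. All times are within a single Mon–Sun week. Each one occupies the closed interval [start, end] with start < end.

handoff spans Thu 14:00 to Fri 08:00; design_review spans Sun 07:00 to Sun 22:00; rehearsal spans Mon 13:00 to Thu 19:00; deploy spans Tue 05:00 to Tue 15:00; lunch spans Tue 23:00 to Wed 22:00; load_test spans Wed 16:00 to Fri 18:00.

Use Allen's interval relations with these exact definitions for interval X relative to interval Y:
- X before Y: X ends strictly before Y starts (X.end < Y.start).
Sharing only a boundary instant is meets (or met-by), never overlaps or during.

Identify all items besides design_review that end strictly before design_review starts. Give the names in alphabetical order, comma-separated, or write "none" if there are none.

deploy, handoff, load_test, lunch, rehearsal

Target design_review = [Sun 07:00, Sun 22:00].
deploy [Tue 05:00, Tue 15:00] → before → yes.
handoff [Thu 14:00, Fri 08:00] → before → yes.
load_test [Wed 16:00, Fri 18:00] → before → yes.
lunch [Tue 23:00, Wed 22:00] → before → yes.
rehearsal [Mon 13:00, Thu 19:00] → before → yes.
Result: deploy, handoff, load_test, lunch, rehearsal.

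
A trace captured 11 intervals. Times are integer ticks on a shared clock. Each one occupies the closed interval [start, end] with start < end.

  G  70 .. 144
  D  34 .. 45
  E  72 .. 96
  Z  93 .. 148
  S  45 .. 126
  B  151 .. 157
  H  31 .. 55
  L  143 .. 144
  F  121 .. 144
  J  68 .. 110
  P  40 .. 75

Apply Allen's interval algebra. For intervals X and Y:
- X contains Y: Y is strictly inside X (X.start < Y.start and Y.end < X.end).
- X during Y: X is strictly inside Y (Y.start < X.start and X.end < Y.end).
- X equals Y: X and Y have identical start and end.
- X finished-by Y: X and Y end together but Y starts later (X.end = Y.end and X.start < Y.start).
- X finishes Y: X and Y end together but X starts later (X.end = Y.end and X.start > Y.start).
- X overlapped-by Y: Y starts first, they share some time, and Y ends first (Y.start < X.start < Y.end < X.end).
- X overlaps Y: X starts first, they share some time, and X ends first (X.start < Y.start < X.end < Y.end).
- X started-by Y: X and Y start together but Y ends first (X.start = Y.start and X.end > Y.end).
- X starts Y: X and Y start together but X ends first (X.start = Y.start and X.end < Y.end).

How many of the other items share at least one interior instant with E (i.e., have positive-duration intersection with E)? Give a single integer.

5

Target E = [72, 96].
B [151, 157] → after → no.
D [34, 45] → before → no.
F [121, 144] → after → no.
G [70, 144] → contains → counts.
H [31, 55] → before → no.
J [68, 110] → contains → counts.
L [143, 144] → after → no.
P [40, 75] → overlaps → counts.
S [45, 126] → contains → counts.
Z [93, 148] → overlapped-by → counts.
Total: 5.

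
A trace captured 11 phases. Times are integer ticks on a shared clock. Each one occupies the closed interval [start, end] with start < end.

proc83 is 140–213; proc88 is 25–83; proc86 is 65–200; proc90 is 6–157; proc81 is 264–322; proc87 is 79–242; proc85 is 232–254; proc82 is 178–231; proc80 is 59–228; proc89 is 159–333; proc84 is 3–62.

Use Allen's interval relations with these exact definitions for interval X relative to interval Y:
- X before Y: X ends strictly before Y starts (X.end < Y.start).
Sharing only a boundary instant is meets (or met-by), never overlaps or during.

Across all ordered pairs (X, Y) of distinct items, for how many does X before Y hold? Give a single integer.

26

Checking all 110 ordered pairs for relation 'before'; matching pairs in alphabetical order:
(proc80, proc81): proc80 before proc81 ✓
(proc80, proc85): proc80 before proc85 ✓
(proc82, proc81): proc82 before proc81 ✓
(proc82, proc85): proc82 before proc85 ✓
(proc83, proc81): proc83 before proc81 ✓
(proc83, proc85): proc83 before proc85 ✓
(proc84, proc81): proc84 before proc81 ✓
(proc84, proc82): proc84 before proc82 ✓
(proc84, proc83): proc84 before proc83 ✓
(proc84, proc85): proc84 before proc85 ✓
(proc84, proc86): proc84 before proc86 ✓
(proc84, proc87): proc84 before proc87 ✓
(proc84, proc89): proc84 before proc89 ✓
(proc85, proc81): proc85 before proc81 ✓
(proc86, proc81): proc86 before proc81 ✓
(proc86, proc85): proc86 before proc85 ✓
(proc87, proc81): proc87 before proc81 ✓
(proc88, proc81): proc88 before proc81 ✓
(proc88, proc82): proc88 before proc82 ✓
(proc88, proc83): proc88 before proc83 ✓
(proc88, proc85): proc88 before proc85 ✓
(proc88, proc89): proc88 before proc89 ✓
(proc90, proc81): proc90 before proc81 ✓
(proc90, proc82): proc90 before proc82 ✓
... plus 2 further pairs not listed.
Count: 26.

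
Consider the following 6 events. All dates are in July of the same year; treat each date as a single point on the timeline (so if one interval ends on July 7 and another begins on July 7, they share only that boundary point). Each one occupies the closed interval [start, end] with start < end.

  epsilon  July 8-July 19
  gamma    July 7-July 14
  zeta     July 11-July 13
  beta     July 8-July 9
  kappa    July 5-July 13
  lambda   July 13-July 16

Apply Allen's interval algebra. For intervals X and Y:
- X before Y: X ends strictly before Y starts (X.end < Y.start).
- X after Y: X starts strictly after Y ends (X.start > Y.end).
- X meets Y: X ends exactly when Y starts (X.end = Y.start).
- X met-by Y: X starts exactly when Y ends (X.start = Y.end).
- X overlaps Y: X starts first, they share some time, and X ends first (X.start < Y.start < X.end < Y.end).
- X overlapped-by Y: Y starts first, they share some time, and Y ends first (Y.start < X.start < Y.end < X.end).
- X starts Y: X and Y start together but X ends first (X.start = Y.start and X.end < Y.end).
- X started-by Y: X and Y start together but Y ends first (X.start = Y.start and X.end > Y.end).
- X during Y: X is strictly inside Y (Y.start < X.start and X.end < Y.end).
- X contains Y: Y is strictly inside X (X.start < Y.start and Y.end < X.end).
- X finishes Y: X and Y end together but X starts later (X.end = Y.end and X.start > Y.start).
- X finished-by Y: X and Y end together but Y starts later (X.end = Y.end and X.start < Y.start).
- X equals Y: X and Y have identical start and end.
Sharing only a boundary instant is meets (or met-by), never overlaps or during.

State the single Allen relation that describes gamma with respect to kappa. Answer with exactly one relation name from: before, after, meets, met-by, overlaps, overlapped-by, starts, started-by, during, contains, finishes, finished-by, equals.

overlapped-by

gamma = [July 7, July 14]; kappa = [July 5, July 13].
Compare endpoints: gamma.start > kappa.start, gamma.start < kappa.end, gamma.end > kappa.start, gamma.end > kappa.end.
That pattern is 'overlapped-by'.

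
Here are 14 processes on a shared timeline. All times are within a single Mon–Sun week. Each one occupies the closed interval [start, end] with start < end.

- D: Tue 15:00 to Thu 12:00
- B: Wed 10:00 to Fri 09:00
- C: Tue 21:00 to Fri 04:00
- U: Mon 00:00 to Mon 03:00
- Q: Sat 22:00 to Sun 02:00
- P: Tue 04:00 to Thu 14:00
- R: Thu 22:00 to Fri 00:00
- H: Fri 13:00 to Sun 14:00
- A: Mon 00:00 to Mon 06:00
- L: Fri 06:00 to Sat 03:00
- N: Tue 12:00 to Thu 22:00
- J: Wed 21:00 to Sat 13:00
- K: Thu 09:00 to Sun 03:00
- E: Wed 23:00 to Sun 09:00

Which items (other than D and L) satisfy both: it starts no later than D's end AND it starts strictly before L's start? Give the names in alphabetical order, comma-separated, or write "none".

Conditions: its start is no later than D's end (X.start <= Thu 12:00) AND its start is strictly before L's start (X.start < Fri 06:00).
A: start Mon 00:00 <= Thu 12:00? ✓; start Mon 00:00 < Fri 06:00? ✓ → yes.
B: start Wed 10:00 <= Thu 12:00? ✓; start Wed 10:00 < Fri 06:00? ✓ → yes.
C: start Tue 21:00 <= Thu 12:00? ✓; start Tue 21:00 < Fri 06:00? ✓ → yes.
E: start Wed 23:00 <= Thu 12:00? ✓; start Wed 23:00 < Fri 06:00? ✓ → yes.
H: start Fri 13:00 <= Thu 12:00? ✗; start Fri 13:00 < Fri 06:00? ✗ → no.
J: start Wed 21:00 <= Thu 12:00? ✓; start Wed 21:00 < Fri 06:00? ✓ → yes.
K: start Thu 09:00 <= Thu 12:00? ✓; start Thu 09:00 < Fri 06:00? ✓ → yes.
N: start Tue 12:00 <= Thu 12:00? ✓; start Tue 12:00 < Fri 06:00? ✓ → yes.
P: start Tue 04:00 <= Thu 12:00? ✓; start Tue 04:00 < Fri 06:00? ✓ → yes.
Q: start Sat 22:00 <= Thu 12:00? ✗; start Sat 22:00 < Fri 06:00? ✗ → no.
R: start Thu 22:00 <= Thu 12:00? ✗; start Thu 22:00 < Fri 06:00? ✓ → no.
U: start Mon 00:00 <= Thu 12:00? ✓; start Mon 00:00 < Fri 06:00? ✓ → yes.
Result: A, B, C, E, J, K, N, P, U.

A, B, C, E, J, K, N, P, U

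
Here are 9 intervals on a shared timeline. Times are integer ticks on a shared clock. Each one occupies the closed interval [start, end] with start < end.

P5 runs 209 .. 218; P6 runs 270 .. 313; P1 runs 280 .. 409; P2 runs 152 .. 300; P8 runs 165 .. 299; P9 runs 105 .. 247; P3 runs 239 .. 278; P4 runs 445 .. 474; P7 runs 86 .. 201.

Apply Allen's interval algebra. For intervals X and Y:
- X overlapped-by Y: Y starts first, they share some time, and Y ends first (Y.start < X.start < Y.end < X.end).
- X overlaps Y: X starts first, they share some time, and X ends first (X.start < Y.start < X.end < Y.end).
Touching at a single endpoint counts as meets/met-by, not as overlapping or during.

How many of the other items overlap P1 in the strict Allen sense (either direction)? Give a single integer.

Target P1 = [280, 409].
P2 [152, 300] → overlaps → counts.
P3 [239, 278] → before → no.
P4 [445, 474] → after → no.
P5 [209, 218] → before → no.
P6 [270, 313] → overlaps → counts.
P7 [86, 201] → before → no.
P8 [165, 299] → overlaps → counts.
P9 [105, 247] → before → no.
Total: 3.

3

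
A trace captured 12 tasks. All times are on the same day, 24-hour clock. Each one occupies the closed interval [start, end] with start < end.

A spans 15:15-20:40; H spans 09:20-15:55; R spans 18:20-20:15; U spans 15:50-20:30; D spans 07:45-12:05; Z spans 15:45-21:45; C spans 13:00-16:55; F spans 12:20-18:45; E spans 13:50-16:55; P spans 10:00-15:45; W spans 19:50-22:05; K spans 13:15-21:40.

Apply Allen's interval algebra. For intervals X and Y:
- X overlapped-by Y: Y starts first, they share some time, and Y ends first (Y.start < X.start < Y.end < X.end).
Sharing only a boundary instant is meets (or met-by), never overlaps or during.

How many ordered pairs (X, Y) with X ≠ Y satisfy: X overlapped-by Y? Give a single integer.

Checking all 132 ordered pairs for relation 'overlapped-by'; matching pairs in alphabetical order:
(A, C): A overlapped-by C ✓
(A, E): A overlapped-by E ✓
(A, F): A overlapped-by F ✓
(A, H): A overlapped-by H ✓
(A, P): A overlapped-by P ✓
(C, H): C overlapped-by H ✓
(C, P): C overlapped-by P ✓
(E, H): E overlapped-by H ✓
(E, P): E overlapped-by P ✓
(F, H): F overlapped-by H ✓
(F, P): F overlapped-by P ✓
(H, D): H overlapped-by D ✓
(K, C): K overlapped-by C ✓
(K, F): K overlapped-by F ✓
(K, H): K overlapped-by H ✓
(K, P): K overlapped-by P ✓
(P, D): P overlapped-by D ✓
(R, F): R overlapped-by F ✓
(U, C): U overlapped-by C ✓
(U, E): U overlapped-by E ✓
(U, F): U overlapped-by F ✓
(U, H): U overlapped-by H ✓
(W, A): W overlapped-by A ✓
(W, K): W overlapped-by K ✓
... plus 9 further pairs not listed.
Count: 33.

33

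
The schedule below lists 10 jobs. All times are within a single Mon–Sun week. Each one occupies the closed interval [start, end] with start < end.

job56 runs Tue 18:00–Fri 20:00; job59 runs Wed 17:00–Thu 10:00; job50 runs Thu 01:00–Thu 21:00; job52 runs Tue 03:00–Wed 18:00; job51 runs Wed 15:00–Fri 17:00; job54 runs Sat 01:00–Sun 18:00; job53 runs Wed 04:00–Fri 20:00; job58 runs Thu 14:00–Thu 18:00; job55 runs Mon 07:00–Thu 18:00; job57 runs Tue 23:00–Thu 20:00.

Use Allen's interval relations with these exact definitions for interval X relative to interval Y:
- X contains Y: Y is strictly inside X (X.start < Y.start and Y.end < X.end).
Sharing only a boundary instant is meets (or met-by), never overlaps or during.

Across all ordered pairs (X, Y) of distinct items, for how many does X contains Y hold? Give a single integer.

Checking all 90 ordered pairs for relation 'contains'; matching pairs in alphabetical order:
(job50, job58): job50 contains job58 ✓
(job51, job50): job51 contains job50 ✓
(job51, job58): job51 contains job58 ✓
(job51, job59): job51 contains job59 ✓
(job53, job50): job53 contains job50 ✓
(job53, job51): job53 contains job51 ✓
(job53, job58): job53 contains job58 ✓
(job53, job59): job53 contains job59 ✓
(job55, job52): job55 contains job52 ✓
(job55, job59): job55 contains job59 ✓
(job56, job50): job56 contains job50 ✓
(job56, job51): job56 contains job51 ✓
(job56, job57): job56 contains job57 ✓
(job56, job58): job56 contains job58 ✓
(job56, job59): job56 contains job59 ✓
(job57, job58): job57 contains job58 ✓
(job57, job59): job57 contains job59 ✓
Count: 17.

17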